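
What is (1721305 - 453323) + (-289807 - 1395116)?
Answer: -416941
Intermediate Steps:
(1721305 - 453323) + (-289807 - 1395116) = 1267982 - 1684923 = -416941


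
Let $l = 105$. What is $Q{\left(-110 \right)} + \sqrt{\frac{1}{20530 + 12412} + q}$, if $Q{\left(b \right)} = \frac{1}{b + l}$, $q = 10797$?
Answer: $- \frac{1}{5} + \frac{5 \sqrt{468665537522}}{32942} \approx 103.71$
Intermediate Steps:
$Q{\left(b \right)} = \frac{1}{105 + b}$ ($Q{\left(b \right)} = \frac{1}{b + 105} = \frac{1}{105 + b}$)
$Q{\left(-110 \right)} + \sqrt{\frac{1}{20530 + 12412} + q} = \frac{1}{105 - 110} + \sqrt{\frac{1}{20530 + 12412} + 10797} = \frac{1}{-5} + \sqrt{\frac{1}{32942} + 10797} = - \frac{1}{5} + \sqrt{\frac{1}{32942} + 10797} = - \frac{1}{5} + \sqrt{\frac{355674775}{32942}} = - \frac{1}{5} + \frac{5 \sqrt{468665537522}}{32942}$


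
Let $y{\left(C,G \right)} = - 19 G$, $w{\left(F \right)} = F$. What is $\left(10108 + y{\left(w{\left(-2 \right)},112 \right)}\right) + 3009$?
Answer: $10989$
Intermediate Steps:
$\left(10108 + y{\left(w{\left(-2 \right)},112 \right)}\right) + 3009 = \left(10108 - 2128\right) + 3009 = 7980 + 3009 = 10989$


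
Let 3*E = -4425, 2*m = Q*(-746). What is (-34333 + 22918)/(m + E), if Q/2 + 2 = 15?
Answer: 11415/11173 ≈ 1.0217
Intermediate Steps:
Q = 26 (Q = -4 + 2*15 = -4 + 30 = 26)
m = -9698 (m = (26*(-746))/2 = (½)*(-19396) = -9698)
E = -1475 (E = (⅓)*(-4425) = -1475)
(-34333 + 22918)/(m + E) = (-34333 + 22918)/(-9698 - 1475) = -11415/(-11173) = -11415*(-1/11173) = 11415/11173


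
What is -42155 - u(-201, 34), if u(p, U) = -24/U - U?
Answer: -716045/17 ≈ -42120.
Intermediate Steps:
u(p, U) = -U - 24/U
-42155 - u(-201, 34) = -42155 - (-1*34 - 24/34) = -42155 - (-34 - 24*1/34) = -42155 - (-34 - 12/17) = -42155 - 1*(-590/17) = -42155 + 590/17 = -716045/17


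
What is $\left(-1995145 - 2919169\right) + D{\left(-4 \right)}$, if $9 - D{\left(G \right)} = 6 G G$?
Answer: $-4914401$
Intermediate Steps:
$D{\left(G \right)} = 9 - 6 G^{2}$ ($D{\left(G \right)} = 9 - 6 G G = 9 - 6 G^{2}$)
$\left(-1995145 - 2919169\right) + D{\left(-4 \right)} = \left(-1995145 - 2919169\right) + \left(9 - 6 \left(-4\right)^{2}\right) = -4914314 + \left(9 - 96\right) = -4914314 - 87 = -4914401$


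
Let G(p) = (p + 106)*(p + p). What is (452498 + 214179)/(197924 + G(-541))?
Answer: 666677/668594 ≈ 0.99713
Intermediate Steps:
G(p) = 2*p*(106 + p) (G(p) = (106 + p)*(2*p) = 2*p*(106 + p))
(452498 + 214179)/(197924 + G(-541)) = (452498 + 214179)/(197924 + 2*(-541)*(106 - 541)) = 666677/(197924 + 2*(-541)*(-435)) = 666677/(197924 + 470670) = 666677/668594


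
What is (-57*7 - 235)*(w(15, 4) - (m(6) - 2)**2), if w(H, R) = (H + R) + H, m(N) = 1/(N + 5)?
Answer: -2328682/121 ≈ -19245.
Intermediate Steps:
m(N) = 1/(5 + N)
w(H, R) = R + 2*H
(-57*7 - 235)*(w(15, 4) - (m(6) - 2)**2) = (-57*7 - 235)*((4 + 2*15) - (1/(5 + 6) - 2)**2) = (-399 - 235)*((4 + 30) - (1/11 - 2)**2) = -634*(34 - (1/11 - 2)**2) = -634*(34 - (-21/11)**2) = -634*(34 - 1*441/121) = -634*(34 - 441/121) = -634*3673/121 = -2328682/121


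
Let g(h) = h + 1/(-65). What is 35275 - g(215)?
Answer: 2278901/65 ≈ 35060.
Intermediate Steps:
g(h) = -1/65 + h (g(h) = h - 1/65 = -1/65 + h)
35275 - g(215) = 35275 - (-1/65 + 215) = 35275 - 1*13974/65 = 35275 - 13974/65 = 2278901/65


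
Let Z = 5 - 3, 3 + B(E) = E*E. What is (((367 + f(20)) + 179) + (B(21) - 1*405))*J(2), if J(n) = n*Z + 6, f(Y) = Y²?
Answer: 9790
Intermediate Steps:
B(E) = -3 + E² (B(E) = -3 + E*E = -3 + E²)
Z = 2
J(n) = 6 + 2*n (J(n) = n*2 + 6 = 2*n + 6 = 6 + 2*n)
(((367 + f(20)) + 179) + (B(21) - 1*405))*J(2) = (((367 + 20²) + 179) + ((-3 + 21²) - 1*405))*(6 + 2*2) = (((367 + 400) + 179) + ((-3 + 441) - 405))*(6 + 4) = ((767 + 179) + (438 - 405))*10 = (946 + 33)*10 = 979*10 = 9790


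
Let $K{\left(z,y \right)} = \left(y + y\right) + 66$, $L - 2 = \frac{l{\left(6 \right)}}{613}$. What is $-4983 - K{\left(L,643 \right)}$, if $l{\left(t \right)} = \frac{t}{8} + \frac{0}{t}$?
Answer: $-6335$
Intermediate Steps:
$l{\left(t \right)} = \frac{t}{8}$ ($l{\left(t \right)} = t \frac{1}{8} + 0 = \frac{t}{8} + 0 = \frac{t}{8}$)
$L = \frac{4907}{2452}$ ($L = 2 + \frac{\frac{1}{8} \cdot 6}{613} = 2 + \frac{3}{4} \cdot \frac{1}{613} = 2 + \frac{3}{2452} = \frac{4907}{2452} \approx 2.0012$)
$K{\left(z,y \right)} = 66 + 2 y$ ($K{\left(z,y \right)} = 2 y + 66 = 66 + 2 y$)
$-4983 - K{\left(L,643 \right)} = -4983 - \left(66 + 2 \cdot 643\right) = -4983 - \left(66 + 1286\right) = -4983 - 1352 = -6335$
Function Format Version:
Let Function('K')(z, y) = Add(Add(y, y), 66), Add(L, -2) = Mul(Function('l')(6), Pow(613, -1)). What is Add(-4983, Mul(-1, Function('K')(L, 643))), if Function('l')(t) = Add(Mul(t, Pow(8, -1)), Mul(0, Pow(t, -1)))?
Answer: -6335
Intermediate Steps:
Function('l')(t) = Mul(Rational(1, 8), t) (Function('l')(t) = Add(Mul(t, Rational(1, 8)), 0) = Add(Mul(Rational(1, 8), t), 0) = Mul(Rational(1, 8), t))
L = Rational(4907, 2452) (L = Add(2, Mul(Mul(Rational(1, 8), 6), Pow(613, -1))) = Add(2, Mul(Rational(3, 4), Rational(1, 613))) = Add(2, Rational(3, 2452)) = Rational(4907, 2452) ≈ 2.0012)
Function('K')(z, y) = Add(66, Mul(2, y)) (Function('K')(z, y) = Add(Mul(2, y), 66) = Add(66, Mul(2, y)))
Add(-4983, Mul(-1, Function('K')(L, 643))) = Add(-4983, Mul(-1, Add(66, Mul(2, 643)))) = Add(-4983, Mul(-1, Add(66, 1286))) = Add(-4983, Mul(-1, 1352)) = Add(-4983, -1352) = -6335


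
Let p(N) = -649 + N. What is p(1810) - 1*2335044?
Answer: -2333883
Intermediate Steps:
p(1810) - 1*2335044 = (-649 + 1810) - 1*2335044 = 1161 - 2335044 = -2333883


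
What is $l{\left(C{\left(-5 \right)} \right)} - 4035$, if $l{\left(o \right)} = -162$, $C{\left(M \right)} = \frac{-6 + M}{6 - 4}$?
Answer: $-4197$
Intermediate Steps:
$C{\left(M \right)} = -3 + \frac{M}{2}$ ($C{\left(M \right)} = \frac{-6 + M}{2} = \left(-6 + M\right) \frac{1}{2} = -3 + \frac{M}{2}$)
$l{\left(C{\left(-5 \right)} \right)} - 4035 = -162 - 4035 = -4197$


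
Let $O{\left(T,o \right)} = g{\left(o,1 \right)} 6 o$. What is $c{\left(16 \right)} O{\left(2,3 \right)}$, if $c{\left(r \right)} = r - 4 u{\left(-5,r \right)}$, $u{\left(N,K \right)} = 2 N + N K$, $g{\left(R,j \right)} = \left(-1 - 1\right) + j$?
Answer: $-6768$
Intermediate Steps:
$g{\left(R,j \right)} = -2 + j$
$u{\left(N,K \right)} = 2 N + K N$
$O{\left(T,o \right)} = - 6 o$ ($O{\left(T,o \right)} = \left(-2 + 1\right) 6 o = \left(-1\right) 6 o = - 6 o$)
$c{\left(r \right)} = 40 + 21 r$ ($c{\left(r \right)} = r - 4 \left(- 5 \left(2 + r\right)\right) = r - 4 \left(-10 - 5 r\right) = r + \left(40 + 20 r\right) = 40 + 21 r$)
$c{\left(16 \right)} O{\left(2,3 \right)} = \left(40 + 21 \cdot 16\right) \left(\left(-6\right) 3\right) = \left(40 + 336\right) \left(-18\right) = 376 \left(-18\right) = -6768$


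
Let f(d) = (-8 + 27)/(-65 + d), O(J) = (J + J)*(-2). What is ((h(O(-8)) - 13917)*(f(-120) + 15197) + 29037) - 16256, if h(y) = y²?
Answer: -36245350933/185 ≈ -1.9592e+8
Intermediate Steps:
O(J) = -4*J (O(J) = (2*J)*(-2) = -4*J)
f(d) = 19/(-65 + d)
((h(O(-8)) - 13917)*(f(-120) + 15197) + 29037) - 16256 = (((-4*(-8))² - 13917)*(19/(-65 - 120) + 15197) + 29037) - 16256 = ((32² - 13917)*(19/(-185) + 15197) + 29037) - 16256 = ((1024 - 13917)*(19*(-1/185) + 15197) + 29037) - 16256 = (-12893*(-19/185 + 15197) + 29037) - 16256 = (-12893*2811426/185 + 29037) - 16256 = (-36247715418/185 + 29037) - 16256 = -36242343573/185 - 16256 = -36245350933/185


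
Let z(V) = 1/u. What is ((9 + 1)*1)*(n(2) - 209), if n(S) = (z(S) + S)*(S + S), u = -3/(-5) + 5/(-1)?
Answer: -22210/11 ≈ -2019.1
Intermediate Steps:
u = -22/5 (u = -3*(-1/5) + 5*(-1) = 3/5 - 5 = -22/5 ≈ -4.4000)
z(V) = -5/22 (z(V) = 1/(-22/5) = 1*(-5/22) = -5/22)
n(S) = 2*S*(-5/22 + S) (n(S) = (-5/22 + S)*(S + S) = (-5/22 + S)*(2*S) = 2*S*(-5/22 + S))
((9 + 1)*1)*(n(2) - 209) = ((9 + 1)*1)*((1/11)*2*(-5 + 22*2) - 209) = (10*1)*((1/11)*2*(-5 + 44) - 209) = 10*((1/11)*2*39 - 209) = 10*(78/11 - 209) = 10*(-2221/11) = -22210/11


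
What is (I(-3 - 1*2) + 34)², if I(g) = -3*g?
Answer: 2401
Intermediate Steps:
(I(-3 - 1*2) + 34)² = (-3*(-3 - 1*2) + 34)² = (-3*(-3 - 2) + 34)² = (-3*(-5) + 34)² = (15 + 34)² = 49² = 2401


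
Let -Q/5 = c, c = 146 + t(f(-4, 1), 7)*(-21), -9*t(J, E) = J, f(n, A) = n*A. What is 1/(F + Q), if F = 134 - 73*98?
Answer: -3/23110 ≈ -0.00012981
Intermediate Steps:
f(n, A) = A*n
t(J, E) = -J/9
F = -7020 (F = 134 - 7154 = -7020)
c = 410/3 (c = 146 - (-4)/9*(-21) = 146 - ⅑*(-4)*(-21) = 146 + (4/9)*(-21) = 146 - 28/3 = 410/3 ≈ 136.67)
Q = -2050/3 (Q = -5*410/3 = -2050/3 ≈ -683.33)
1/(F + Q) = 1/(-7020 - 2050/3) = 1/(-23110/3) = -3/23110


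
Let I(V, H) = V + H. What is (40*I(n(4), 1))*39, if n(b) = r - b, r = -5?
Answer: -12480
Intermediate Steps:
n(b) = -5 - b
I(V, H) = H + V
(40*I(n(4), 1))*39 = (40*(1 + (-5 - 1*4)))*39 = (40*(1 + (-5 - 4)))*39 = (40*(1 - 9))*39 = (40*(-8))*39 = -320*39 = -12480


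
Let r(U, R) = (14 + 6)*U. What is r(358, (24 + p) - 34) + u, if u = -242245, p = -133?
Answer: -235085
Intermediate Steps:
r(U, R) = 20*U
r(358, (24 + p) - 34) + u = 20*358 - 242245 = 7160 - 242245 = -235085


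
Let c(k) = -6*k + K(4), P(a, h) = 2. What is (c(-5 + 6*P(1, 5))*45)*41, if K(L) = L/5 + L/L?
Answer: -74169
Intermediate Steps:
K(L) = 1 + L/5 (K(L) = L*(⅕) + 1 = L/5 + 1 = 1 + L/5)
c(k) = 9/5 - 6*k (c(k) = -6*k + (1 + (⅕)*4) = -6*k + (1 + ⅘) = -6*k + 9/5 = 9/5 - 6*k)
(c(-5 + 6*P(1, 5))*45)*41 = ((9/5 - 6*(-5 + 6*2))*45)*41 = ((9/5 - 6*(-5 + 12))*45)*41 = ((9/5 - 6*7)*45)*41 = ((9/5 - 42)*45)*41 = -201/5*45*41 = -1809*41 = -74169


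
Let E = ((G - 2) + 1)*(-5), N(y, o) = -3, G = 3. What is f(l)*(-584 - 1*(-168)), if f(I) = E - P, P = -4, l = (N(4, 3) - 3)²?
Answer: 2496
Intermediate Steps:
E = -10 (E = ((3 - 2) + 1)*(-5) = (1 + 1)*(-5) = 2*(-5) = -10)
l = 36 (l = (-3 - 3)² = (-6)² = 36)
f(I) = -6 (f(I) = -10 - 1*(-4) = -10 + 4 = -6)
f(l)*(-584 - 1*(-168)) = -6*(-584 - 1*(-168)) = -6*(-584 + 168) = -6*(-416) = 2496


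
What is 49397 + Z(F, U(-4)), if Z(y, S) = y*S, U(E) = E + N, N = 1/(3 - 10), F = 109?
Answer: 342618/7 ≈ 48945.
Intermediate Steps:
N = -⅐ (N = 1/(-7) = -⅐ ≈ -0.14286)
U(E) = -⅐ + E (U(E) = E - ⅐ = -⅐ + E)
Z(y, S) = S*y
49397 + Z(F, U(-4)) = 49397 + (-⅐ - 4)*109 = 49397 - 29/7*109 = 49397 - 3161/7 = 342618/7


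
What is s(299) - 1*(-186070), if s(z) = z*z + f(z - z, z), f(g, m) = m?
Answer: 275770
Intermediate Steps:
s(z) = z + z**2 (s(z) = z*z + z = z**2 + z = z + z**2)
s(299) - 1*(-186070) = 299*(1 + 299) - 1*(-186070) = 299*300 + 186070 = 89700 + 186070 = 275770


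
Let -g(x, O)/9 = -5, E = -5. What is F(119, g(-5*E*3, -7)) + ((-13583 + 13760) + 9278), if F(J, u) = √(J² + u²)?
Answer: 9455 + √16186 ≈ 9582.2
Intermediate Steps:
g(x, O) = 45 (g(x, O) = -9*(-5) = 45)
F(119, g(-5*E*3, -7)) + ((-13583 + 13760) + 9278) = √(119² + 45²) + ((-13583 + 13760) + 9278) = √(14161 + 2025) + (177 + 9278) = √16186 + 9455 = 9455 + √16186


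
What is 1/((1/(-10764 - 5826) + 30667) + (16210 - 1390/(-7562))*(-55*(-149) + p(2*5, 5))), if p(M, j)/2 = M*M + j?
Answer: 62726790/8548235192424899 ≈ 7.3380e-9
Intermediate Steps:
p(M, j) = 2*j + 2*M² (p(M, j) = 2*(M*M + j) = 2*(M² + j) = 2*(j + M²) = 2*j + 2*M²)
1/((1/(-10764 - 5826) + 30667) + (16210 - 1390/(-7562))*(-55*(-149) + p(2*5, 5))) = 1/((1/(-10764 - 5826) + 30667) + (16210 - 1390/(-7562))*(-55*(-149) + (2*5 + 2*(2*5)²))) = 1/((1/(-16590) + 30667) + (16210 - 1390*(-1/7562))*(8195 + (10 + 2*10²))) = 1/((-1/16590 + 30667) + (16210 + 695/3781)*(8195 + (10 + 2*100))) = 1/(508765529/16590 + 61290705*(8195 + (10 + 200))/3781) = 1/(508765529/16590 + 61290705*(8195 + 210)/3781) = 1/(508765529/16590 + (61290705/3781)*8405) = 1/(508765529/16590 + 515148375525/3781) = 1/(8548235192424899/62726790) = 62726790/8548235192424899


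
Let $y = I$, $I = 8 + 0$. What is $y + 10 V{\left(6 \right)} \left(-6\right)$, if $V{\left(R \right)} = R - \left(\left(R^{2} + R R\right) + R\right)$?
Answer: $4328$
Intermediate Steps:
$I = 8$
$y = 8$
$V{\left(R \right)} = - 2 R^{2}$ ($V{\left(R \right)} = R - \left(\left(R^{2} + R^{2}\right) + R\right) = R - \left(2 R^{2} + R\right) = R - \left(R + 2 R^{2}\right) = - 2 R^{2}$)
$y + 10 V{\left(6 \right)} \left(-6\right) = 8 + 10 \left(- 2 \cdot 6^{2}\right) \left(-6\right) = 8 + 10 \left(\left(-2\right) 36\right) \left(-6\right) = 8 + 10 \left(-72\right) \left(-6\right) = 8 - -4320 = 8 + 4320 = 4328$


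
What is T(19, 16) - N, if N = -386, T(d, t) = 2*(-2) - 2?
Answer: 380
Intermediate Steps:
T(d, t) = -6 (T(d, t) = -4 - 2 = -6)
T(19, 16) - N = -6 - 1*(-386) = -6 + 386 = 380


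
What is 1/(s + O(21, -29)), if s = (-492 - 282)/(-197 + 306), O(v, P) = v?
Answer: 109/1515 ≈ 0.071947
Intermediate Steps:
s = -774/109 ≈ -7.1009
1/(s + O(21, -29)) = 1/(-774/109 + 21) = 1/(1515/109) = 109/1515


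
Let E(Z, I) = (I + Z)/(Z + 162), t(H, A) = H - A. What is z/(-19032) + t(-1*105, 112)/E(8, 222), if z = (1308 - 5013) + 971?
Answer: -35073083/218868 ≈ -160.25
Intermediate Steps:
E(Z, I) = (I + Z)/(162 + Z)
z = -2734 (z = -3705 + 971 = -2734)
z/(-19032) + t(-1*105, 112)/E(8, 222) = -2734/(-19032) + (-1*105 - 1*112)/(((222 + 8)/(162 + 8))) = -2734*(-1/19032) + (-105 - 112)/((230/170)) = 1367/9516 - 217/((1/170)*230) = 1367/9516 - 217/23/17 = 1367/9516 - 217*17/23 = 1367/9516 - 3689/23 = -35073083/218868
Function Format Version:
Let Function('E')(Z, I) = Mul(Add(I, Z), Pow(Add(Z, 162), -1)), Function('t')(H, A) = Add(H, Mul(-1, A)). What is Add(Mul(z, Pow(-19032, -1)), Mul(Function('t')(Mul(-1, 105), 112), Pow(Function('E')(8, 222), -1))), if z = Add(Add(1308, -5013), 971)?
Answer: Rational(-35073083, 218868) ≈ -160.25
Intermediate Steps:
Function('E')(Z, I) = Mul(Pow(Add(162, Z), -1), Add(I, Z)) (Function('E')(Z, I) = Mul(Add(I, Z), Pow(Add(162, Z), -1)) = Mul(Pow(Add(162, Z), -1), Add(I, Z)))
z = -2734 (z = Add(-3705, 971) = -2734)
Add(Mul(z, Pow(-19032, -1)), Mul(Function('t')(Mul(-1, 105), 112), Pow(Function('E')(8, 222), -1))) = Add(Mul(-2734, Pow(-19032, -1)), Mul(Add(Mul(-1, 105), Mul(-1, 112)), Pow(Mul(Pow(Add(162, 8), -1), Add(222, 8)), -1))) = Add(Mul(-2734, Rational(-1, 19032)), Mul(Add(-105, -112), Pow(Mul(Pow(170, -1), 230), -1))) = Add(Rational(1367, 9516), Mul(-217, Pow(Mul(Rational(1, 170), 230), -1))) = Add(Rational(1367, 9516), Mul(-217, Pow(Rational(23, 17), -1))) = Add(Rational(1367, 9516), Mul(-217, Rational(17, 23))) = Add(Rational(1367, 9516), Rational(-3689, 23)) = Rational(-35073083, 218868)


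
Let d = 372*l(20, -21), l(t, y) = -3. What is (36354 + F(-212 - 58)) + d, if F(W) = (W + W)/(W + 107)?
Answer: 5744334/163 ≈ 35241.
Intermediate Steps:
F(W) = 2*W/(107 + W) (F(W) = (2*W)/(107 + W) = 2*W/(107 + W))
d = -1116 (d = 372*(-3) = -1116)
(36354 + F(-212 - 58)) + d = (36354 + 2*(-212 - 58)/(107 + (-212 - 58))) - 1116 = (36354 + 2*(-270)/(107 - 270)) - 1116 = (36354 + 2*(-270)/(-163)) - 1116 = (36354 + 2*(-270)*(-1/163)) - 1116 = (36354 + 540/163) - 1116 = 5926242/163 - 1116 = 5744334/163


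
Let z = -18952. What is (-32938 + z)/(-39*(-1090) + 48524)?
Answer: -25945/45517 ≈ -0.57001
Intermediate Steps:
(-32938 + z)/(-39*(-1090) + 48524) = (-32938 - 18952)/(-39*(-1090) + 48524) = -51890/(42510 + 48524) = -51890/91034 = -51890*1/91034 = -25945/45517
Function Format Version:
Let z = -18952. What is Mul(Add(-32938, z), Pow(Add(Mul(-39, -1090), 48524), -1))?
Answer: Rational(-25945, 45517) ≈ -0.57001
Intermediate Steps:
Mul(Add(-32938, z), Pow(Add(Mul(-39, -1090), 48524), -1)) = Mul(Add(-32938, -18952), Pow(Add(Mul(-39, -1090), 48524), -1)) = Mul(-51890, Pow(Add(42510, 48524), -1)) = Mul(-51890, Pow(91034, -1)) = Mul(-51890, Rational(1, 91034)) = Rational(-25945, 45517)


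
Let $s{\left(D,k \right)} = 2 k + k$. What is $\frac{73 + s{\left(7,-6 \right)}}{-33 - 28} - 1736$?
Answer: $- \frac{105951}{61} \approx -1736.9$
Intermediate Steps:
$s{\left(D,k \right)} = 3 k$
$\frac{73 + s{\left(7,-6 \right)}}{-33 - 28} - 1736 = \frac{73 + 3 \left(-6\right)}{-33 - 28} - 1736 = \frac{73 - 18}{-61} - 1736 = 55 \left(- \frac{1}{61}\right) - 1736 = - \frac{55}{61} - 1736 = - \frac{105951}{61}$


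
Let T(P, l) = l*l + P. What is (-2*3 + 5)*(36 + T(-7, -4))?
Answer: -45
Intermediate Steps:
T(P, l) = P + l**2 (T(P, l) = l**2 + P = P + l**2)
(-2*3 + 5)*(36 + T(-7, -4)) = (-2*3 + 5)*(36 + (-7 + (-4)**2)) = (-6 + 5)*(36 + (-7 + 16)) = -(36 + 9) = -1*45 = -45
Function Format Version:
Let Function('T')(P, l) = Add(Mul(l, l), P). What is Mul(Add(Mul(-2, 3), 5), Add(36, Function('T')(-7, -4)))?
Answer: -45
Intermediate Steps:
Function('T')(P, l) = Add(P, Pow(l, 2)) (Function('T')(P, l) = Add(Pow(l, 2), P) = Add(P, Pow(l, 2)))
Mul(Add(Mul(-2, 3), 5), Add(36, Function('T')(-7, -4))) = Mul(Add(Mul(-2, 3), 5), Add(36, Add(-7, Pow(-4, 2)))) = Mul(Add(-6, 5), Add(36, Add(-7, 16))) = Mul(-1, Add(36, 9)) = Mul(-1, 45) = -45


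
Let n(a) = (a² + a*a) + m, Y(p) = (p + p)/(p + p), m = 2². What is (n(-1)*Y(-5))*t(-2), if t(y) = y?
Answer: -12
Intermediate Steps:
m = 4
Y(p) = 1 (Y(p) = (2*p)/((2*p)) = (2*p)*(1/(2*p)) = 1)
n(a) = 4 + 2*a² (n(a) = (a² + a*a) + 4 = (a² + a²) + 4 = 2*a² + 4 = 4 + 2*a²)
(n(-1)*Y(-5))*t(-2) = ((4 + 2*(-1)²)*1)*(-2) = ((4 + 2*1)*1)*(-2) = ((4 + 2)*1)*(-2) = (6*1)*(-2) = 6*(-2) = -12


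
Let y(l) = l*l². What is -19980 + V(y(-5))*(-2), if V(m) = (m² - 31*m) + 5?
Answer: -58990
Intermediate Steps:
y(l) = l³
V(m) = 5 + m² - 31*m
-19980 + V(y(-5))*(-2) = -19980 + (5 + ((-5)³)² - 31*(-5)³)*(-2) = -19980 + (5 + (-125)² - 31*(-125))*(-2) = -19980 + (5 + 15625 + 3875)*(-2) = -19980 + 19505*(-2) = -19980 - 39010 = -58990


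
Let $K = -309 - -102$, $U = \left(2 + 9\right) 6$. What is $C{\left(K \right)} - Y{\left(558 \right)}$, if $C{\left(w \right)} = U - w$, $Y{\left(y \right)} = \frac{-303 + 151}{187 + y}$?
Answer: $\frac{203537}{745} \approx 273.2$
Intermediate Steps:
$U = 66$ ($U = 11 \cdot 6 = 66$)
$Y{\left(y \right)} = - \frac{152}{187 + y}$
$K = -207$ ($K = -309 + 102 = -207$)
$C{\left(w \right)} = 66 - w$
$C{\left(K \right)} - Y{\left(558 \right)} = \left(66 - -207\right) - - \frac{152}{187 + 558} = \left(66 + 207\right) - - \frac{152}{745} = 273 - \left(-152\right) \frac{1}{745} = 273 - - \frac{152}{745} = 273 + \frac{152}{745} = \frac{203537}{745}$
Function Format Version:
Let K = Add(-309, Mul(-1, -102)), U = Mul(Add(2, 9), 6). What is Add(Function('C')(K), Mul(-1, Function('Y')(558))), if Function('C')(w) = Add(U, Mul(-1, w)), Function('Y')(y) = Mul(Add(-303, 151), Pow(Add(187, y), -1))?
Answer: Rational(203537, 745) ≈ 273.20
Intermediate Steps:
U = 66 (U = Mul(11, 6) = 66)
Function('Y')(y) = Mul(-152, Pow(Add(187, y), -1))
K = -207 (K = Add(-309, 102) = -207)
Function('C')(w) = Add(66, Mul(-1, w))
Add(Function('C')(K), Mul(-1, Function('Y')(558))) = Add(Add(66, Mul(-1, -207)), Mul(-1, Mul(-152, Pow(Add(187, 558), -1)))) = Add(Add(66, 207), Mul(-1, Mul(-152, Pow(745, -1)))) = Add(273, Mul(-1, Mul(-152, Rational(1, 745)))) = Add(273, Mul(-1, Rational(-152, 745))) = Add(273, Rational(152, 745)) = Rational(203537, 745)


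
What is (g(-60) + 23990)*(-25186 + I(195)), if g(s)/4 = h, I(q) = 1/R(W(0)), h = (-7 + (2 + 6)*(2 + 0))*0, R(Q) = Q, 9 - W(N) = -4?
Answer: -7854733830/13 ≈ -6.0421e+8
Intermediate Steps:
W(N) = 13 (W(N) = 9 - 1*(-4) = 9 + 4 = 13)
h = 0 (h = (-7 + 8*2)*0 = (-7 + 16)*0 = 9*0 = 0)
I(q) = 1/13
g(s) = 0 (g(s) = 4*0 = 0)
(g(-60) + 23990)*(-25186 + I(195)) = (0 + 23990)*(-25186 + 1/13) = 23990*(-327417/13) = -7854733830/13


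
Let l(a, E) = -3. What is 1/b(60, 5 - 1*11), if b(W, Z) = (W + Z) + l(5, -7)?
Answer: 1/51 ≈ 0.019608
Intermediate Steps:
b(W, Z) = -3 + W + Z (b(W, Z) = (W + Z) - 3 = -3 + W + Z)
1/b(60, 5 - 1*11) = 1/(-3 + 60 + (5 - 1*11)) = 1/(-3 + 60 + (5 - 11)) = 1/(-3 + 60 - 6) = 1/51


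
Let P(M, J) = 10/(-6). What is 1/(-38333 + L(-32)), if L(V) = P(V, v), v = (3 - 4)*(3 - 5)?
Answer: -3/115004 ≈ -2.6086e-5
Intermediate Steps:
v = 2 (v = -1*(-2) = 2)
P(M, J) = -5/3 (P(M, J) = 10*(-1/6) = -5/3)
L(V) = -5/3
1/(-38333 + L(-32)) = 1/(-38333 - 5/3) = 1/(-115004/3) = -3/115004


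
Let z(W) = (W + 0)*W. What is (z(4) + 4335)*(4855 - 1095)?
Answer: 16359760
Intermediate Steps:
z(W) = W² (z(W) = W*W = W²)
(z(4) + 4335)*(4855 - 1095) = (4² + 4335)*(4855 - 1095) = (16 + 4335)*3760 = 4351*3760 = 16359760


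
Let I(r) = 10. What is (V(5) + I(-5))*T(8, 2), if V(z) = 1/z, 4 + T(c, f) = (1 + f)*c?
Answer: 204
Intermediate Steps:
T(c, f) = -4 + c*(1 + f) (T(c, f) = -4 + (1 + f)*c = -4 + c*(1 + f))
V(z) = 1/z
(V(5) + I(-5))*T(8, 2) = (1/5 + 10)*(-4 + 8 + 8*2) = (1/5 + 10)*(-4 + 8 + 16) = (51/5)*20 = 204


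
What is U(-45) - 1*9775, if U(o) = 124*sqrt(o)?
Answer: -9775 + 372*I*sqrt(5) ≈ -9775.0 + 831.82*I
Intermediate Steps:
U(-45) - 1*9775 = 124*sqrt(-45) - 1*9775 = 124*(3*I*sqrt(5)) - 9775 = 372*I*sqrt(5) - 9775 = -9775 + 372*I*sqrt(5)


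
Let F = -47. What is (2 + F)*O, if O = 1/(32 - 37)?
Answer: 9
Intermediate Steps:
O = -⅕ (O = 1/(-5) = -⅕ ≈ -0.20000)
(2 + F)*O = (2 - 47)*(-⅕) = -45*(-⅕) = 9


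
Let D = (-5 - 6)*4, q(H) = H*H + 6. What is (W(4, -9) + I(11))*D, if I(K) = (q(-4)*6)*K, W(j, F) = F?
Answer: -63492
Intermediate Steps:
q(H) = 6 + H² (q(H) = H² + 6 = 6 + H²)
I(K) = 132*K (I(K) = ((6 + (-4)²)*6)*K = ((6 + 16)*6)*K = (22*6)*K = 132*K)
D = -44 (D = -11*4 = -44)
(W(4, -9) + I(11))*D = (-9 + 132*11)*(-44) = (-9 + 1452)*(-44) = 1443*(-44) = -63492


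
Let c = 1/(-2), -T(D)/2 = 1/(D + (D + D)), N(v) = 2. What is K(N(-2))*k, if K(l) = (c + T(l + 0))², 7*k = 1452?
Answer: 3025/21 ≈ 144.05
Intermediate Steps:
k = 1452/7 (k = (⅐)*1452 = 1452/7 ≈ 207.43)
T(D) = -2/(3*D) (T(D) = -2/(D + (D + D)) = -2/(D + 2*D) = -2*1/(3*D) = -2/(3*D))
c = -½ (c = 1*(-½) = -½ ≈ -0.50000)
K(l) = (-½ - 2/(3*l))² (K(l) = (-½ - 2/(3*(l + 0)))² = (-½ - 2/(3*l))²)
K(N(-2))*k = ((1/36)*(4 + 3*2)²/2²)*(1452/7) = ((1/36)*(¼)*(4 + 6)²)*(1452/7) = ((1/36)*(¼)*10²)*(1452/7) = ((1/36)*(¼)*100)*(1452/7) = (25/36)*(1452/7) = 3025/21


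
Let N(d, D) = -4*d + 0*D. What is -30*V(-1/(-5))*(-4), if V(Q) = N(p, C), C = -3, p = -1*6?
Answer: 2880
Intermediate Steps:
p = -6
N(d, D) = -4*d (N(d, D) = -4*d + 0 = -4*d)
V(Q) = 24 (V(Q) = -4*(-6) = 24)
-30*V(-1/(-5))*(-4) = -30*24*(-4) = -720*(-4) = 2880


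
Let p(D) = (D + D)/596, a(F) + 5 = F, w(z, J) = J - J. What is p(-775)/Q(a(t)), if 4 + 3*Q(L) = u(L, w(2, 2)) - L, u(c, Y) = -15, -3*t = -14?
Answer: 6975/16688 ≈ 0.41796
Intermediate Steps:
t = 14/3 (t = -⅓*(-14) = 14/3 ≈ 4.6667)
w(z, J) = 0
a(F) = -5 + F
Q(L) = -19/3 - L/3 (Q(L) = -4/3 + (-15 - L)/3 = -4/3 + (-5 - L/3) = -19/3 - L/3)
p(D) = D/298 (p(D) = (2*D)*(1/596) = D/298)
p(-775)/Q(a(t)) = ((1/298)*(-775))/(-19/3 - (-5 + 14/3)/3) = -775/(298*(-19/3 - ⅓*(-⅓))) = -775/(298*(-19/3 + ⅑)) = -775/(298*(-56/9)) = -775/298*(-9/56) = 6975/16688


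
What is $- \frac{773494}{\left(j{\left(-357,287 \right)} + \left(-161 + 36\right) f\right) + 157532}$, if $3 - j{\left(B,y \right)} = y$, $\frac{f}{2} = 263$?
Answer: $- \frac{386747}{45749} \approx -8.4537$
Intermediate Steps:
$f = 526$ ($f = 2 \cdot 263 = 526$)
$j{\left(B,y \right)} = 3 - y$
$- \frac{773494}{\left(j{\left(-357,287 \right)} + \left(-161 + 36\right) f\right) + 157532} = - \frac{773494}{\left(\left(3 - 287\right) + \left(-161 + 36\right) 526\right) + 157532} = - \frac{773494}{\left(\left(3 - 287\right) - 65750\right) + 157532} = - \frac{773494}{\left(-284 - 65750\right) + 157532} = - \frac{773494}{-66034 + 157532} = - \frac{773494}{91498} = \left(-773494\right) \frac{1}{91498} = - \frac{386747}{45749}$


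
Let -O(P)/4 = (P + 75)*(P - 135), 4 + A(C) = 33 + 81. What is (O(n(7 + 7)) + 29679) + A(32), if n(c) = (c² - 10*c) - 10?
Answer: 72865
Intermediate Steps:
n(c) = -10 + c² - 10*c
A(C) = 110 (A(C) = -4 + (33 + 81) = -4 + 114 = 110)
O(P) = -4*(-135 + P)*(75 + P) (O(P) = -4*(P + 75)*(P - 135) = -4*(75 + P)*(-135 + P) = -4*(-135 + P)*(75 + P))
(O(n(7 + 7)) + 29679) + A(32) = ((40500 - 4*(-10 + (7 + 7)² - 10*(7 + 7))² + 240*(-10 + (7 + 7)² - 10*(7 + 7))) + 29679) + 110 = ((40500 - 4*(-10 + 14² - 10*14)² + 240*(-10 + 14² - 10*14)) + 29679) + 110 = ((40500 - 4*(-10 + 196 - 140)² + 240*(-10 + 196 - 140)) + 29679) + 110 = ((40500 - 4*46² + 240*46) + 29679) + 110 = ((40500 - 4*2116 + 11040) + 29679) + 110 = ((40500 - 8464 + 11040) + 29679) + 110 = (43076 + 29679) + 110 = 72755 + 110 = 72865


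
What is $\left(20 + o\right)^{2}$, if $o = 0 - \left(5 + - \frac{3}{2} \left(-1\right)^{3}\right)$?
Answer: $\frac{729}{4} \approx 182.25$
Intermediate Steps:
$o = - \frac{13}{2}$ ($o = 0 - \left(5 + \left(-3\right) \frac{1}{2} \left(-1\right)\right) = 0 - \left(5 - - \frac{3}{2}\right) = 0 - \left(5 + \frac{3}{2}\right) = 0 - \frac{13}{2} = - \frac{13}{2} \approx -6.5$)
$\left(20 + o\right)^{2} = \left(20 - \frac{13}{2}\right)^{2} = \left(\frac{27}{2}\right)^{2} = \frac{729}{4}$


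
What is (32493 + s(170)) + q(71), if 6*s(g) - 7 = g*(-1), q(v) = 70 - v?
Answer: 194789/6 ≈ 32465.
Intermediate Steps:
s(g) = 7/6 - g/6 (s(g) = 7/6 + (g*(-1))/6 = 7/6 + (-g)/6 = 7/6 - g/6)
(32493 + s(170)) + q(71) = (32493 + (7/6 - ⅙*170)) + (70 - 1*71) = (32493 + (7/6 - 85/3)) + (70 - 71) = (32493 - 163/6) - 1 = 194795/6 - 1 = 194789/6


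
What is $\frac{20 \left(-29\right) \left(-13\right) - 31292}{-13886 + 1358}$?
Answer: $\frac{2969}{1566} \approx 1.8959$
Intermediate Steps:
$\frac{20 \left(-29\right) \left(-13\right) - 31292}{-13886 + 1358} = \frac{\left(-580\right) \left(-13\right) - 31292}{-12528} = \left(7540 - 31292\right) \left(- \frac{1}{12528}\right) = \left(-23752\right) \left(- \frac{1}{12528}\right) = \frac{2969}{1566}$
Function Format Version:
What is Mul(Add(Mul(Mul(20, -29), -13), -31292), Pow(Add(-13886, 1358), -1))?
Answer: Rational(2969, 1566) ≈ 1.8959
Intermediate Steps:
Mul(Add(Mul(Mul(20, -29), -13), -31292), Pow(Add(-13886, 1358), -1)) = Mul(Add(Mul(-580, -13), -31292), Pow(-12528, -1)) = Mul(Add(7540, -31292), Rational(-1, 12528)) = Mul(-23752, Rational(-1, 12528)) = Rational(2969, 1566)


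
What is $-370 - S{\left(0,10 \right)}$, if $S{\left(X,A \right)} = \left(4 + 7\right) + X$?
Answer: $-381$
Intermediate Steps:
$S{\left(X,A \right)} = 11 + X$
$-370 - S{\left(0,10 \right)} = -370 - \left(11 + 0\right) = -370 - 11 = -381$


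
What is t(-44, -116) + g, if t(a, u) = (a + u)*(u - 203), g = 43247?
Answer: 94287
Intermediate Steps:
t(a, u) = (-203 + u)*(a + u) (t(a, u) = (a + u)*(-203 + u) = (-203 + u)*(a + u))
t(-44, -116) + g = ((-116)² - 203*(-44) - 203*(-116) - 44*(-116)) + 43247 = (13456 + 8932 + 23548 + 5104) + 43247 = 51040 + 43247 = 94287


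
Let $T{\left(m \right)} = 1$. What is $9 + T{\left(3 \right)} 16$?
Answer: $25$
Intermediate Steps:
$9 + T{\left(3 \right)} 16 = 9 + 1 \cdot 16 = 9 + 16 = 25$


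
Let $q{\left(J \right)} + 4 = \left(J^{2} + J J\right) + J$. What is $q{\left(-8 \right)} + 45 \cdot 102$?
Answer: $4706$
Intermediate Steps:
$q{\left(J \right)} = -4 + J + 2 J^{2}$ ($q{\left(J \right)} = -4 + \left(\left(J^{2} + J J\right) + J\right) = -4 + \left(\left(J^{2} + J^{2}\right) + J\right) = -4 + \left(2 J^{2} + J\right) = -4 + \left(J + 2 J^{2}\right) = -4 + J + 2 J^{2}$)
$q{\left(-8 \right)} + 45 \cdot 102 = \left(-4 - 8 + 2 \left(-8\right)^{2}\right) + 45 \cdot 102 = \left(-4 - 8 + 2 \cdot 64\right) + 4590 = \left(-4 - 8 + 128\right) + 4590 = 116 + 4590 = 4706$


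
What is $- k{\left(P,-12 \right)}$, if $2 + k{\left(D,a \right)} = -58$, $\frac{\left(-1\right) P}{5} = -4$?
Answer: $60$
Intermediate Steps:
$P = 20$ ($P = \left(-5\right) \left(-4\right) = 20$)
$k{\left(D,a \right)} = -60$ ($k{\left(D,a \right)} = -2 - 58 = -60$)
$- k{\left(P,-12 \right)} = \left(-1\right) \left(-60\right) = 60$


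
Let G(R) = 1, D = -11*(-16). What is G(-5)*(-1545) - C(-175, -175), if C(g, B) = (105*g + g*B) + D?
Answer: -13971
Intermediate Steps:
D = 176
C(g, B) = 176 + 105*g + B*g (C(g, B) = (105*g + g*B) + 176 = (105*g + B*g) + 176 = 176 + 105*g + B*g)
G(-5)*(-1545) - C(-175, -175) = 1*(-1545) - (176 + 105*(-175) - 175*(-175)) = -1545 - (176 - 18375 + 30625) = -1545 - 1*12426 = -1545 - 12426 = -13971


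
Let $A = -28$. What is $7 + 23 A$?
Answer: $-637$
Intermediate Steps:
$7 + 23 A = 7 + 23 \left(-28\right) = 7 - 644 = -637$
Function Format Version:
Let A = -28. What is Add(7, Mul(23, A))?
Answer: -637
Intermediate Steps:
Add(7, Mul(23, A)) = Add(7, Mul(23, -28)) = Add(7, -644) = -637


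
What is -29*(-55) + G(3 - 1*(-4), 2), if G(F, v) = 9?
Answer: 1604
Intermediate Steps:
-29*(-55) + G(3 - 1*(-4), 2) = -29*(-55) + 9 = 1595 + 9 = 1604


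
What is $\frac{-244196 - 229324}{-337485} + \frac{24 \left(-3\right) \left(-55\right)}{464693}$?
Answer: $\frac{14758524664}{10455127807} \approx 1.4116$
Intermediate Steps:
$\frac{-244196 - 229324}{-337485} + \frac{24 \left(-3\right) \left(-55\right)}{464693} = \left(-244196 - 229324\right) \left(- \frac{1}{337485}\right) + \left(-72\right) \left(-55\right) \frac{1}{464693} = \left(-473520\right) \left(- \frac{1}{337485}\right) + 3960 \cdot \frac{1}{464693} = \frac{31568}{22499} + \frac{3960}{464693} = \frac{14758524664}{10455127807}$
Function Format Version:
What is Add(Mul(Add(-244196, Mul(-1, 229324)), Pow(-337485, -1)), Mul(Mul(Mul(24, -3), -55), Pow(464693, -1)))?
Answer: Rational(14758524664, 10455127807) ≈ 1.4116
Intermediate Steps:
Add(Mul(Add(-244196, Mul(-1, 229324)), Pow(-337485, -1)), Mul(Mul(Mul(24, -3), -55), Pow(464693, -1))) = Add(Mul(Add(-244196, -229324), Rational(-1, 337485)), Mul(Mul(-72, -55), Rational(1, 464693))) = Add(Mul(-473520, Rational(-1, 337485)), Mul(3960, Rational(1, 464693))) = Add(Rational(31568, 22499), Rational(3960, 464693)) = Rational(14758524664, 10455127807)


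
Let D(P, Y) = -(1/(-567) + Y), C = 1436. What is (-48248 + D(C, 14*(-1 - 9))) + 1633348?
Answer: 898831081/567 ≈ 1.5852e+6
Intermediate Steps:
D(P, Y) = 1/567 - Y (D(P, Y) = -(-1/567 + Y) = 1/567 - Y)
(-48248 + D(C, 14*(-1 - 9))) + 1633348 = (-48248 + (1/567 - 14*(-1 - 9))) + 1633348 = (-48248 + (1/567 - 14*(-10))) + 1633348 = (-48248 + (1/567 - 1*(-140))) + 1633348 = (-48248 + (1/567 + 140)) + 1633348 = (-48248 + 79381/567) + 1633348 = -27277235/567 + 1633348 = 898831081/567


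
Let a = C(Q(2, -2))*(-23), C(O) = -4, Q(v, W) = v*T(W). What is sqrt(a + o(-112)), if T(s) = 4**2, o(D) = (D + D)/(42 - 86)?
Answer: 2*sqrt(2937)/11 ≈ 9.8535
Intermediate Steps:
o(D) = -D/22 (o(D) = (2*D)/(-44) = (2*D)*(-1/44) = -D/22)
T(s) = 16
Q(v, W) = 16*v (Q(v, W) = v*16 = 16*v)
a = 92 (a = -4*(-23) = 92)
sqrt(a + o(-112)) = sqrt(92 - 1/22*(-112)) = sqrt(92 + 56/11) = sqrt(1068/11) = 2*sqrt(2937)/11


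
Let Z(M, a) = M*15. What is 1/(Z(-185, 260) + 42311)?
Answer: 1/39536 ≈ 2.5293e-5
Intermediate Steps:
Z(M, a) = 15*M
1/(Z(-185, 260) + 42311) = 1/(15*(-185) + 42311) = 1/(-2775 + 42311) = 1/39536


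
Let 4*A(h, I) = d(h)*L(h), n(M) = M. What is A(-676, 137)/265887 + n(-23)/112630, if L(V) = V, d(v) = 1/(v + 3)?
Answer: -4096630403/20154231941130 ≈ -0.00020326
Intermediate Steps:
d(v) = 1/(3 + v)
A(h, I) = h/(4*(3 + h)) (A(h, I) = (h/(3 + h))/4 = h/(4*(3 + h)))
A(-676, 137)/265887 + n(-23)/112630 = ((¼)*(-676)/(3 - 676))/265887 - 23/112630 = ((¼)*(-676)/(-673))*(1/265887) - 23*1/112630 = ((¼)*(-676)*(-1/673))*(1/265887) - 23/112630 = (169/673)*(1/265887) - 23/112630 = 169/178941951 - 23/112630 = -4096630403/20154231941130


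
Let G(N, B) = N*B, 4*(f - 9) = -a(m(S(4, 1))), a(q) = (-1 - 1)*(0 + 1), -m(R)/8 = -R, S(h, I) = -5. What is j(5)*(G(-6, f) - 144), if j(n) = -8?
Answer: 1608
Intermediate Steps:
m(R) = 8*R (m(R) = -(-8)*R = 8*R)
a(q) = -2 (a(q) = -2*1 = -2)
f = 19/2 (f = 9 + (-1*(-2))/4 = 9 + (¼)*2 = 9 + ½ = 19/2 ≈ 9.5000)
G(N, B) = B*N
j(5)*(G(-6, f) - 144) = -8*((19/2)*(-6) - 144) = -8*(-57 - 144) = -8*(-201) = 1608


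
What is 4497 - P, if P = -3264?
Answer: 7761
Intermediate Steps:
4497 - P = 4497 - 1*(-3264) = 4497 + 3264 = 7761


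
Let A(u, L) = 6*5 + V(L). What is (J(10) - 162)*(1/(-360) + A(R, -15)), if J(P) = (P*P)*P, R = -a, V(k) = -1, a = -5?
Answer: 4373941/180 ≈ 24300.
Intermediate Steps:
R = 5 (R = -1*(-5) = 5)
J(P) = P³ (J(P) = P²*P = P³)
A(u, L) = 29 (A(u, L) = 6*5 - 1 = 30 - 1 = 29)
(J(10) - 162)*(1/(-360) + A(R, -15)) = (10³ - 162)*(1/(-360) + 29) = (1000 - 162)*(-1/360 + 29) = 838*(10439/360) = 4373941/180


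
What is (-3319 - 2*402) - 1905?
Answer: -6028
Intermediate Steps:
(-3319 - 2*402) - 1905 = (-3319 - 804) - 1905 = -4123 - 1905 = -6028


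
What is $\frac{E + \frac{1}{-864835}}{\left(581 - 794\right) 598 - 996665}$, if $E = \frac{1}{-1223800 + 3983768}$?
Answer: $\frac{1895133}{2682987713774805920} \approx 7.0635 \cdot 10^{-13}$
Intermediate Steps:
$E = \frac{1}{2759968} \approx 3.6232 \cdot 10^{-7}$
$\frac{E + \frac{1}{-864835}}{\left(581 - 794\right) 598 - 996665} = \frac{\frac{1}{2759968} + \frac{1}{-864835}}{\left(581 - 794\right) 598 - 996665} = \frac{\frac{1}{2759968} - \frac{1}{864835}}{\left(-213\right) 598 - 996665} = - \frac{1895133}{2386916925280 \left(-127374 - 996665\right)} = - \frac{1895133}{2386916925280 \left(-1124039\right)} = \left(- \frac{1895133}{2386916925280}\right) \left(- \frac{1}{1124039}\right) = \frac{1895133}{2682987713774805920}$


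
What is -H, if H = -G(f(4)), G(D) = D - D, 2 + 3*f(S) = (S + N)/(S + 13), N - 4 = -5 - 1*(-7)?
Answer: 0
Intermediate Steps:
N = 6 (N = 4 + (-5 - 1*(-7)) = 4 + (-5 + 7) = 4 + 2 = 6)
f(S) = -⅔ + (6 + S)/(3*(13 + S)) (f(S) = -⅔ + ((S + 6)/(S + 13))/3 = -⅔ + ((6 + S)/(13 + S))/3 = -⅔ + (6 + S)/(3*(13 + S)))
G(D) = 0
H = 0 (H = -1*0 = 0)
-H = -1*0 = 0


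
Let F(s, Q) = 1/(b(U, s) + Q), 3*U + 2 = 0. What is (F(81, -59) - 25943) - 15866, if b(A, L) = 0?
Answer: -2466732/59 ≈ -41809.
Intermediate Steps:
U = -⅔ (U = -⅔ + (⅓)*0 = -⅔ + 0 = -⅔ ≈ -0.66667)
F(s, Q) = 1/Q (F(s, Q) = 1/(0 + Q) = 1/Q)
(F(81, -59) - 25943) - 15866 = (1/(-59) - 25943) - 15866 = (-1/59 - 25943) - 15866 = -1530638/59 - 15866 = -2466732/59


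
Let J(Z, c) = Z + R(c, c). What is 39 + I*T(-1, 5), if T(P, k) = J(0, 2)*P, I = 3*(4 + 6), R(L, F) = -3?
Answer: 129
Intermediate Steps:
J(Z, c) = -3 + Z (J(Z, c) = Z - 3 = -3 + Z)
I = 30 (I = 3*10 = 30)
T(P, k) = -3*P (T(P, k) = (-3 + 0)*P = -3*P)
39 + I*T(-1, 5) = 39 + 30*(-3*(-1)) = 39 + 30*3 = 39 + 90 = 129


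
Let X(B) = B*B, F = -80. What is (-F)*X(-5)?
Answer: 2000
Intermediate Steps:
X(B) = B²
(-F)*X(-5) = -1*(-80)*(-5)² = 80*25 = 2000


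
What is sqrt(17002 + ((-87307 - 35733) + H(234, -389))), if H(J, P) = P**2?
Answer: sqrt(45283) ≈ 212.80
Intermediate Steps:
sqrt(17002 + ((-87307 - 35733) + H(234, -389))) = sqrt(17002 + ((-87307 - 35733) + (-389)**2)) = sqrt(17002 + (-123040 + 151321)) = sqrt(17002 + 28281) = sqrt(45283)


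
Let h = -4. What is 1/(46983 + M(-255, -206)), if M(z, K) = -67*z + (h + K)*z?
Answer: 1/117618 ≈ 8.5021e-6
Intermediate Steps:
M(z, K) = -67*z + z*(-4 + K) (M(z, K) = -67*z + (-4 + K)*z = -67*z + z*(-4 + K))
1/(46983 + M(-255, -206)) = 1/(46983 - 255*(-71 - 206)) = 1/(46983 - 255*(-277)) = 1/(46983 + 70635) = 1/117618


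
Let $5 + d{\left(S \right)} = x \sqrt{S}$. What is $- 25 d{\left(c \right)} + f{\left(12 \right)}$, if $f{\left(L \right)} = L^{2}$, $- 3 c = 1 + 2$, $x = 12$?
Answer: $269 - 300 i \approx 269.0 - 300.0 i$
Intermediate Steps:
$c = -1$ ($c = - \frac{1 + 2}{3} = \left(- \frac{1}{3}\right) 3 = -1$)
$d{\left(S \right)} = -5 + 12 \sqrt{S}$
$- 25 d{\left(c \right)} + f{\left(12 \right)} = - 25 \left(-5 + 12 \sqrt{-1}\right) + 12^{2} = - 25 \left(-5 + 12 i\right) + 144 = \left(125 - 300 i\right) + 144 = 269 - 300 i$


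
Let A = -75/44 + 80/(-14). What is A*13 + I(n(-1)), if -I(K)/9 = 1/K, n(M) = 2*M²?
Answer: -31091/308 ≈ -100.94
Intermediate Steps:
I(K) = -9/K
A = -2285/308 (A = -75*1/44 + 80*(-1/14) = -75/44 - 40/7 = -2285/308 ≈ -7.4188)
A*13 + I(n(-1)) = -2285/308*13 - 9/(2*(-1)²) = -29705/308 - 9/(2*1) = -29705/308 - 9/2 = -31091/308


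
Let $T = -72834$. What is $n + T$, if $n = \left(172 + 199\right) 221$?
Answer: $9157$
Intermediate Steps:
$n = 81991$ ($n = 371 \cdot 221 = 81991$)
$n + T = 81991 - 72834 = 9157$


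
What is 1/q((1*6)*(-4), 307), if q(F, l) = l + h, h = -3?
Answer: 1/304 ≈ 0.0032895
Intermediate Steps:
q(F, l) = -3 + l (q(F, l) = l - 3 = -3 + l)
1/q((1*6)*(-4), 307) = 1/(-3 + 307) = 1/304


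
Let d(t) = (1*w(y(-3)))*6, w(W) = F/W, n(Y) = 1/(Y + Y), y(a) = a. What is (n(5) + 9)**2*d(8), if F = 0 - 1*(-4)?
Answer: -16562/25 ≈ -662.48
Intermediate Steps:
F = 4 (F = 0 + 4 = 4)
n(Y) = 1/(2*Y)
w(W) = 4/W
d(t) = -8 (d(t) = (1*(4/(-3)))*6 = (1*(4*(-1/3)))*6 = (1*(-4/3))*6 = -4/3*6 = -8)
(n(5) + 9)**2*d(8) = ((1/2)/5 + 9)**2*(-8) = ((1/2)*(1/5) + 9)**2*(-8) = (1/10 + 9)**2*(-8) = (91/10)**2*(-8) = (8281/100)*(-8) = -16562/25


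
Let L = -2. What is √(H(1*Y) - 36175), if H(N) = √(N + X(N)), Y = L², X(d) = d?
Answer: √(-36175 + 2*√2) ≈ 190.19*I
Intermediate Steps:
Y = 4 (Y = (-2)² = 4)
H(N) = √2*√N (H(N) = √(N + N) = √(2*N) = √2*√N)
√(H(1*Y) - 36175) = √(√2*√(1*4) - 36175) = √(√2*√4 - 36175) = √(√2*2 - 36175) = √(2*√2 - 36175) = √(-36175 + 2*√2)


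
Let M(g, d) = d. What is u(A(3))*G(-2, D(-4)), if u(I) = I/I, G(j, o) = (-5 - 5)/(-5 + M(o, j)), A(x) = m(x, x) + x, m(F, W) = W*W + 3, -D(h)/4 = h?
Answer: 10/7 ≈ 1.4286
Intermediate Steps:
D(h) = -4*h
m(F, W) = 3 + W**2 (m(F, W) = W**2 + 3 = 3 + W**2)
A(x) = 3 + x + x**2 (A(x) = (3 + x**2) + x = 3 + x + x**2)
G(j, o) = -10/(-5 + j) (G(j, o) = (-5 - 5)/(-5 + j) = -10/(-5 + j))
u(I) = 1
u(A(3))*G(-2, D(-4)) = 1*(-10/(-5 - 2)) = 1*(-10/(-7)) = 1*(-10*(-1/7)) = 1*(10/7) = 10/7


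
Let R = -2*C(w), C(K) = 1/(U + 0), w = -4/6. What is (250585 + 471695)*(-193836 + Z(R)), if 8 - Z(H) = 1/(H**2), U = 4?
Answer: -140000976960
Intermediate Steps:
w = -2/3 (w = -4*1/6 = -2/3 ≈ -0.66667)
C(K) = 1/4 (C(K) = 1/(4 + 0) = 1/4)
R = -1/2 (R = -2*1/4 = -1/2 ≈ -0.50000)
Z(H) = 8 - 1/H**2 (Z(H) = 8 - 1/(H**2) = 8 - 1/H**2)
(250585 + 471695)*(-193836 + Z(R)) = (250585 + 471695)*(-193836 + (8 - 1/(-1/2)**2)) = 722280*(-193836 + (8 - 1*4)) = 722280*(-193836 + (8 - 4)) = 722280*(-193836 + 4) = 722280*(-193832) = -140000976960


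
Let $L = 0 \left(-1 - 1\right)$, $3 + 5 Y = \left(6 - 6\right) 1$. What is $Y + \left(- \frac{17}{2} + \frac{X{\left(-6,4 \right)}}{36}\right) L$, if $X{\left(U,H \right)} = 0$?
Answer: $- \frac{3}{5} \approx -0.6$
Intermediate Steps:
$Y = - \frac{3}{5}$ ($Y = - \frac{3}{5} + \frac{\left(6 - 6\right) 1}{5} = - \frac{3}{5} + \frac{0 \cdot 1}{5} = - \frac{3}{5} + \frac{1}{5} \cdot 0 = - \frac{3}{5} + 0 = - \frac{3}{5} \approx -0.6$)
$L = 0$ ($L = 0 \left(-2\right) = 0$)
$Y + \left(- \frac{17}{2} + \frac{X{\left(-6,4 \right)}}{36}\right) L = - \frac{3}{5} + \left(- \frac{17}{2} + \frac{0}{36}\right) 0 = - \frac{3}{5} + \left(\left(-17\right) \frac{1}{2} + 0 \cdot \frac{1}{36}\right) 0 = - \frac{3}{5} + \left(- \frac{17}{2} + 0\right) 0 = - \frac{3}{5} - 0 = - \frac{3}{5} + 0 = - \frac{3}{5}$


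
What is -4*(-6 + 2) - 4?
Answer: 12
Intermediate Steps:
-4*(-6 + 2) - 4 = -4*(-4) - 4 = 16 - 4 = 12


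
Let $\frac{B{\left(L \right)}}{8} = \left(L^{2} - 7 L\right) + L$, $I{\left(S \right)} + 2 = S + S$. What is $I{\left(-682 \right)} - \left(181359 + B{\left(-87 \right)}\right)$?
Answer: $-247453$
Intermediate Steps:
$I{\left(S \right)} = -2 + 2 S$ ($I{\left(S \right)} = -2 + \left(S + S\right) = -2 + 2 S$)
$B{\left(L \right)} = - 48 L + 8 L^{2}$ ($B{\left(L \right)} = 8 \left(\left(L^{2} - 7 L\right) + L\right) = 8 \left(L^{2} - 6 L\right) = - 48 L + 8 L^{2}$)
$I{\left(-682 \right)} - \left(181359 + B{\left(-87 \right)}\right) = \left(-2 + 2 \left(-682\right)\right) - \left(181359 + 8 \left(-87\right) \left(-6 - 87\right)\right) = \left(-2 - 1364\right) - \left(181359 + 8 \left(-87\right) \left(-93\right)\right) = -1366 - \left(181359 + 64728\right) = -1366 - 246087 = -247453$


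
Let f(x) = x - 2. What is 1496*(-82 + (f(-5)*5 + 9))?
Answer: -161568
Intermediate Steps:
f(x) = -2 + x
1496*(-82 + (f(-5)*5 + 9)) = 1496*(-82 + ((-2 - 5)*5 + 9)) = 1496*(-82 + (-7*5 + 9)) = 1496*(-82 + (-35 + 9)) = 1496*(-82 - 26) = 1496*(-108) = -161568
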